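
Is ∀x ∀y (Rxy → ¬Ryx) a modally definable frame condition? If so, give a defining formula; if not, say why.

If a class were modally definable it would be closed under surjective bounded morphisms (Goldblatt–Thomason).
The 3-cycle (worlds 0,1,2 with 0→1→2→0) is asymmetric. Mapping every world to a single reflexive point • is a surjective bounded morphism, and the reflexive point is not asymmetric (R•• but asymmetry requires ¬R••).
So no modal formula (or set of formulas) defines exactly the asymmetric frames.

Not definable by any modal formula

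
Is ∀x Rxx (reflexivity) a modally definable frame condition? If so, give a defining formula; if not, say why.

The condition is reflexivity. A defining modal formula is □q → q.
Suppose □q→q is valid. At any x set V(q)={w : Rxw}. Then □q holds at x, so q holds at x, i.e. Rxx.

Yes, by □q → q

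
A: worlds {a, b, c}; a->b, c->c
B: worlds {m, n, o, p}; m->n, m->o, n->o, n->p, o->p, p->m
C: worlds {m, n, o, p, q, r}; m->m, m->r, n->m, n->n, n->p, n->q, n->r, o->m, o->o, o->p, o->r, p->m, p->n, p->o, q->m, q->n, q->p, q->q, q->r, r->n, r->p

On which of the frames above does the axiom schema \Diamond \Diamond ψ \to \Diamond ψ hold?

A

Frame correspondent (Sahlqvist): \forall x \forall y \forall z (Rxy \wedge Ryz \to Rxz) — i.e. transitivity.
A: condition met.
B: fails — Rop and Rpm but not Rom.
C: fails — Rop and Rpn but not Ron.
Valid on: A.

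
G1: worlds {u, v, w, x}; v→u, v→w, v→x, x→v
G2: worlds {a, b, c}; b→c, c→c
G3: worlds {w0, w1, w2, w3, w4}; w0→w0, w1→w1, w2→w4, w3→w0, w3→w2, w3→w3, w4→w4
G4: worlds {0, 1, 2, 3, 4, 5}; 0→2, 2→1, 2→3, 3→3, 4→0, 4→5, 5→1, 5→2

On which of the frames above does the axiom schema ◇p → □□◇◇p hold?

G2

This is the axiom for a generalized confluence (Geach) condition; its first-order frame correspondent is ∀x ∀y ∀z ((xRy ∧ xR²z) → ∃w (y = w ∧ zR²w)).
G1: fails — vRu, vR²v but no t with u=t and vR²t.
G2: condition met.
G3: fails — w3Rw0, w3R²w2 but no w with w0=w and w2R²w.
G4: fails — 0R2, 0R²1 but no w with 2=w and 1R²w.
Valid on: G2.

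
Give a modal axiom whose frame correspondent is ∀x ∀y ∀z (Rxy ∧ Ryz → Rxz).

This is transitivity; the standard corresponding axiom is 4: □q → □□q.

□q → □□q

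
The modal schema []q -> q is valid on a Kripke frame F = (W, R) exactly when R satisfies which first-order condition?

reflexivity

This is the T axiom.
Its frame correspondent is reflexivity — forall x Rxx.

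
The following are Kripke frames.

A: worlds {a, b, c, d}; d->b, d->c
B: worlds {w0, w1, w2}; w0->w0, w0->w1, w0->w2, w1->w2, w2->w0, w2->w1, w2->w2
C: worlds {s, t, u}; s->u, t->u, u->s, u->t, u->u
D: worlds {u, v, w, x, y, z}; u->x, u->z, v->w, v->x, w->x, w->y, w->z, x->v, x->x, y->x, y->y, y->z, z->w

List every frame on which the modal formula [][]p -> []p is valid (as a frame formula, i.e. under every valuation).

Frame correspondent (Sahlqvist): forall x forall y (Rxy -> exists z (Rxz & Rzy)) — i.e. density.
A: fails — Rdb but no z with Rdz and Rzb.
B: holds.
C: holds.
D: fails — Ruz but no t with Rut and Rtz.
Valid on: B, C.

B, C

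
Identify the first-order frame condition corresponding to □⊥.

emptiness of R: ∀x ∀y ¬Rxy

This schema is the Ver axiom.
It corresponds to emptiness of R: ∀x ∀y ¬Rxy.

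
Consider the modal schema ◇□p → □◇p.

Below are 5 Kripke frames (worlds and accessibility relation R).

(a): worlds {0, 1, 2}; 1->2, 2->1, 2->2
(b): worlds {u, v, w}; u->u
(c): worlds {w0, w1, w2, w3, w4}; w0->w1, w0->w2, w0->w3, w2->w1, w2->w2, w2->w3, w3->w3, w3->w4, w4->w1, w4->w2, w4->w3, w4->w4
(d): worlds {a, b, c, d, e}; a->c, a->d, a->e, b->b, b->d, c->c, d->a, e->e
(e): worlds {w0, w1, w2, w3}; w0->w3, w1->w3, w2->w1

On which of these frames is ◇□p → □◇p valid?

Frame correspondent (Sahlqvist): ∀x ∀y ∀z (Rxy ∧ Rxz → ∃w (Ryw ∧ Rzw)) — i.e. convergence.
(a): satisfies the condition.
(b): satisfies the condition.
(c): fails — Rw0w1 and Rw0w1 but w1 and w1 have no common successor.
(d): fails — Rae and Rac but e and c have no common successor.
(e): fails — Rw0w3 and Rw0w3 but w3 and w3 have no common successor.

(a), (b)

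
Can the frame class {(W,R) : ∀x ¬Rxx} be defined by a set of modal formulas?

Any modally definable frame class is closed under surjective bounded morphisms.
The 3-cycle (worlds 0,1,2 with 0→1→2→0) is irreflexive, and the map sending every world to a single reflexive point • is a surjective bounded morphism (forth: every edge maps to (•,•); back: every world has a successor). So any modal formula valid on the 3-cycle is also valid on the reflexive point, which is not irreflexive.
So no modal formula (or set of formulas) defines exactly the irreflexive frames.

No — not modally definable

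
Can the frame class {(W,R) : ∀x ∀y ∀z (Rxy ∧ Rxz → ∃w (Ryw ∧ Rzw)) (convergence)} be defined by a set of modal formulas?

Yes, by ◇□p → □◇p

This is a Sahlqvist condition; the .2 axiom ◇□p → □◇p defines it.
Suppose ◇□p→□◇p is valid. Take Rxy, Rxz and set V(p)={w : Ryw}. Then □p at y so ◇□p at x, so □◇p at x, so ◇p at z, giving w with Rzw and Ryw.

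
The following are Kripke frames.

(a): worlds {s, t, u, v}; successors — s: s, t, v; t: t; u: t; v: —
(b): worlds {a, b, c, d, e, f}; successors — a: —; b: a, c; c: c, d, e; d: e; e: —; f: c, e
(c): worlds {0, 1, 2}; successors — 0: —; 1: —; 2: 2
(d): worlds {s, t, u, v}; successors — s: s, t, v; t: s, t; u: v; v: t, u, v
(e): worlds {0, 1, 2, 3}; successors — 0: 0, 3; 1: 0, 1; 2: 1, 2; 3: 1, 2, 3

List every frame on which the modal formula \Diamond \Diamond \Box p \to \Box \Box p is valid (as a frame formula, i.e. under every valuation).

(c)

Frame correspondent (Sahlqvist): \forall x \forall y \forall z ((x R^2 y \wedge x R^2 z) \to \exists w (yRw \wedge z = w)) — i.e. a generalized confluence (Geach) condition.
(a): fails — sR²t, sR²s but no w with tRw and s=w.
(b): fails — bR²d, bR²c but no w with dRw and c=w.
(c): ✓.
(d): fails — sR²s, sR²u but no w with sRw and u=w.
(e): fails — 0R²0, 0R²1 but no w with 0Rw and 1=w.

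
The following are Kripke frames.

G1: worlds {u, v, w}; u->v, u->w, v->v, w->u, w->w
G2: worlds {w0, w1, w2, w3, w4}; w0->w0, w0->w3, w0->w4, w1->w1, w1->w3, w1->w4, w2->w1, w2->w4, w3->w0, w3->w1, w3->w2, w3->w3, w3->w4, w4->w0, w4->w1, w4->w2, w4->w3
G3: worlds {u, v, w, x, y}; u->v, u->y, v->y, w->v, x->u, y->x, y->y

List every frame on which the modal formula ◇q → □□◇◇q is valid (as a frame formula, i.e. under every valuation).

The schema corresponds to a generalized confluence (Geach) condition: ∀x ∀y ∀z ((xRy ∧ xR²z) → ∃w (y = w ∧ zR²w)).
G1: fails — uRw, uR²v but no t with w=t and vR²t.
G2: holds.
G3: fails — uRv, uR²y but no t with v=t and yR²t.

G2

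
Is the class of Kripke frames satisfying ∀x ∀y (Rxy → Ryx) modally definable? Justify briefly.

This is a Sahlqvist condition; the B axiom r → □◇r defines it.
Suppose r→□◇r is valid. Take Rxy and set V(r)={x}. Then r at x, so □◇r at x, so ◇r at y, so some z with Ryz has r; z=x, i.e. Ryx.

Definable; r → □◇r defines it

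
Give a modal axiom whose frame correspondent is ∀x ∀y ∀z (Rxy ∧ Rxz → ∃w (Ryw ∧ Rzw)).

◇□r → □◇r

This is convergence; the standard corresponding axiom is .2: ◇□r → □◇r.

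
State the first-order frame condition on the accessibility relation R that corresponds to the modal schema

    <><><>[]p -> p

This is a Sahlqvist (Geach-type) schema ◇^3□^1p → □^0◇^0p.
Minimal-valuation argument: fix x; take any y with xR^3y and any z with xR^0z. Set V(p) to the set of worlds R-reachable from y in exactly 1 step. Then □^1p holds at y, so the antecedent holds at x; validity forces ◇^0p at z, giving a w with zR^0w and yR^1w.
First-order correspondent: forall x forall y (x R^3 y -> exists w (yRw & x = w)).

forall x forall y (x R^3 y -> exists w (yRw & x = w))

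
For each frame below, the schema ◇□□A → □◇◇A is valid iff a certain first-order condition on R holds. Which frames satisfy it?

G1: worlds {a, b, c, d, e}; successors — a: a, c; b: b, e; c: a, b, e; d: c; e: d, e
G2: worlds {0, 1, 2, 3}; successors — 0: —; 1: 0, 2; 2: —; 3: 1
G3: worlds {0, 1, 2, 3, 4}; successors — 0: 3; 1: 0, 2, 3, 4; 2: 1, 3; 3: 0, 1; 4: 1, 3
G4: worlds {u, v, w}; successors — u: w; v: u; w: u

G1, G3, G4

This is the axiom for a generalized confluence (Geach) condition; its first-order frame correspondent is ∀x ∀y ∀z ((xRy ∧ xRz) → ∃w (yR²w ∧ zR²w)).
G1: ✓.
G2: fails — 1R0, 1R0 but no w with 0R²w and 0R²w.
G3: ✓.
G4: ✓.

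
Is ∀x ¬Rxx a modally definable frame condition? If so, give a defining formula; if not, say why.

If a class were modally definable it would be closed under surjective bounded morphisms (Goldblatt–Thomason).
The 4-cycle (worlds w0,w1,w2,w3 with w0→w1→w2→w3→w0) is irreflexive, and the map sending every world to a single reflexive point • is a surjective bounded morphism (forth: every edge maps to (•,•); back: every world has a successor). So any modal formula valid on the 4-cycle is also valid on the reflexive point, which is not irreflexive.
So no modal formula (or set of formulas) defines exactly the irreflexive frames.

No — not modally definable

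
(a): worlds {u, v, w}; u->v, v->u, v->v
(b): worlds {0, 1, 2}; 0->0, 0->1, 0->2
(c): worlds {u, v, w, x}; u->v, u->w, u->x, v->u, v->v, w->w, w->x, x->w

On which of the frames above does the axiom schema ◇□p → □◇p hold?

This is the axiom for convergence; its first-order frame correspondent is ∀x ∀y ∀z (Rxy ∧ Rxz → ∃w (Ryw ∧ Rzw)).
(a): satisfies the condition.
(b): fails — R00 and R01 but 0 and 1 have no common successor.
(c): fails — Ruv and Ruw but v and w have no common successor.

(a)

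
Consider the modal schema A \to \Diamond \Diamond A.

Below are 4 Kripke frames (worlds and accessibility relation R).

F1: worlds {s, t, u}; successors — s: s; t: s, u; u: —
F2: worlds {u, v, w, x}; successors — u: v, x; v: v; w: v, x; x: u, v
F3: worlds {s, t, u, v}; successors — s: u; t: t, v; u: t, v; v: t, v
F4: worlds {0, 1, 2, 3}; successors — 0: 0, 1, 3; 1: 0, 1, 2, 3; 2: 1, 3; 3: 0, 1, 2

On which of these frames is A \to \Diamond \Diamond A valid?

The schema corresponds to a generalized confluence (Geach) condition: \forall x \exists w (x = w \wedge x R^2 w).
F1: fails — at t but no w with t=w and tR²w.
F2: fails — at w but no t with w=t and wR²t.
F3: fails — at s but no w with s=w and sR²w.
F4: holds.

F4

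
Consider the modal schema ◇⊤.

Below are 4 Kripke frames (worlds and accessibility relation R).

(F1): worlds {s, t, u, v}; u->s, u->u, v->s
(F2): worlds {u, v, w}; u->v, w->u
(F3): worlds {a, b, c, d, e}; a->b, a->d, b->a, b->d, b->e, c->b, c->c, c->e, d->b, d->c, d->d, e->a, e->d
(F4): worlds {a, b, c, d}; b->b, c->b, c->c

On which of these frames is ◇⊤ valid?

The schema corresponds to seriality: ∀x ∃y Rxy.
(F1): fails — world s has no successor.
(F2): fails — world v has no successor.
(F3): holds.
(F4): fails — world a has no successor.

(F3)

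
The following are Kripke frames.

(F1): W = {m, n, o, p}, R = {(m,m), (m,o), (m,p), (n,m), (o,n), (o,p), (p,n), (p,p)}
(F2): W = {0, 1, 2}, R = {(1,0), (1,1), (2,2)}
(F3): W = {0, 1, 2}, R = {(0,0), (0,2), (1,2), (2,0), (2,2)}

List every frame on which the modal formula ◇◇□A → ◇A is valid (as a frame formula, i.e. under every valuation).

This is the axiom for a generalized confluence (Geach) condition; its first-order frame correspondent is ∀x ∀y (xR²y → ∃w (yRw ∧ xRw)).
(F1): fails — nR²o but no w with oRw and nRw.
(F2): fails — 1R²0 but no w with 0Rw and 1Rw.
(F3): condition met.
Valid on: (F3).

(F3)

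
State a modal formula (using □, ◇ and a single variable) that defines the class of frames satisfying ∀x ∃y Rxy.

□s → ◇s

This is seriality; the standard corresponding axiom is D: □s → ◇s.
Suppose □s→◇s is valid. At any x set V(s)=W. Then □s at x, so ◇s at x, so x has a successor.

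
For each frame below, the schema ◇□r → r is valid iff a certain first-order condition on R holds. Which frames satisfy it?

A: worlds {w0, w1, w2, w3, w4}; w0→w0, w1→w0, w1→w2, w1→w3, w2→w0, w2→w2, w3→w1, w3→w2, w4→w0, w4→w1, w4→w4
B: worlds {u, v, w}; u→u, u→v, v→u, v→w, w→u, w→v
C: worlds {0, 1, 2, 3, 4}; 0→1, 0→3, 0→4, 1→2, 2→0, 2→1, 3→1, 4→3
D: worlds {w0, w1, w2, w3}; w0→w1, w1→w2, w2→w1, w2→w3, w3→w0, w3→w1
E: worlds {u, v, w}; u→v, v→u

E

This is the axiom for symmetry; its first-order frame correspondent is ∀x ∀y (Rxy → Ryx).
A: fails — Rw1w2 but not Rw2w1.
B: fails — Rwu but not Ruw.
C: fails — R31 but not R13.
D: fails — Rw3w1 but not Rw1w3.
E: holds.
Valid on: E.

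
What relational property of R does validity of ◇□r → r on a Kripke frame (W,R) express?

Symmetry

Equivalently (dual form): r → □◇r.
Suppose r→□◇r is valid. Take Rxy and set V(r)={x}. Then r at x, so □◇r at x, so ◇r at y, so some z with Ryz has r; z=x, i.e. Ryx.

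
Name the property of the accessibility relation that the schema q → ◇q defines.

Reflexivity

Replacing q by ¬q and contraposing gives the equivalent schema □q → q.
Suppose □q→q is valid. At any x set V(q)={w : Rxw}. Then □q holds at x, so q holds at x, i.e. Rxx.
Conversely, on a frame with reflexivity the schema holds at every world under every valuation.
Frame condition: ∀x Rxx.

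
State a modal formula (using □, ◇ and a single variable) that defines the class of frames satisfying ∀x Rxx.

□q → q

The condition is reflexivity. The T schema □q → q defines it.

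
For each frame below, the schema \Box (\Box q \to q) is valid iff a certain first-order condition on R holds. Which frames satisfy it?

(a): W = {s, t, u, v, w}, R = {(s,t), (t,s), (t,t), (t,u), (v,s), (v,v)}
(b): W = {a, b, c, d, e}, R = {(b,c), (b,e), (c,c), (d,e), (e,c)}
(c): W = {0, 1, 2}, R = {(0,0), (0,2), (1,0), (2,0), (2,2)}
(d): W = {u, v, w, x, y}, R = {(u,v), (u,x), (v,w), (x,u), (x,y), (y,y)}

(c)

This is the axiom for shift-reflexivity; its first-order frame correspondent is \forall x \forall y (Rxy \to Ryy).
(a): fails — Rts but not Rss.
(b): fails — Rbe but not Ree.
(c): satisfies the condition.
(d): fails — Ruv but not Rvv.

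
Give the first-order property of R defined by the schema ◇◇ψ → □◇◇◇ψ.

∀x ∀y ∀z ((xR²y ∧ xRz) → ∃w (y = w ∧ zR³w))

This is a Sahlqvist (Geach-type) schema ◇^2□^0ψ → □^1◇^3ψ.
Minimal-valuation argument: fix x; take any y with xR^2y and any z with xR^1z. Set V(ψ) to the set of worlds R-reachable from y in exactly 0 steps. Then □^0ψ holds at y, so the antecedent holds at x; validity forces ◇^3ψ at z, giving a w with zR^3w and yR^0w.
First-order correspondent: ∀x ∀y ∀z ((xR²y ∧ xRz) → ∃w (y = w ∧ zR³w)).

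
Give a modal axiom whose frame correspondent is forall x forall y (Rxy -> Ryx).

q → □◇q

This is symmetry; the standard corresponding axiom is B: q → □◇q.
Suppose q→□◇q is valid. Take Rxy and set V(q)={x}. Then q at x, so □◇q at x, so ◇q at y, so some z with Ryz has q; z=x, i.e. Ryx.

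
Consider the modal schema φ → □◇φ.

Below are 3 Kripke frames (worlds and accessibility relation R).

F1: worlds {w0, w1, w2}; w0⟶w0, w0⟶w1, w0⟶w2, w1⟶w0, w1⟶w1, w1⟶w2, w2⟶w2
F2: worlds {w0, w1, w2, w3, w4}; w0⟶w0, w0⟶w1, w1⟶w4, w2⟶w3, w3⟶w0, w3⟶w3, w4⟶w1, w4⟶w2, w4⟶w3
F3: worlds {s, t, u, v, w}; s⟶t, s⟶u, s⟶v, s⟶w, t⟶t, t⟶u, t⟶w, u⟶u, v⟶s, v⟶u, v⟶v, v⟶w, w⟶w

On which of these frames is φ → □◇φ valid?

The schema corresponds to symmetry: ∀x ∀y (Rxy → Ryx).
F1: fails — Rw1w2 but not Rw2w1.
F2: fails — Rw3w0 but not Rw0w3.
F3: fails — Rvw but not Rwv.

none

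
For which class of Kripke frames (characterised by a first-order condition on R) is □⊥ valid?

emptiness of R: ∀x ∀y ¬Rxy

□⊥ is valid iff no world has any successor (otherwise □⊥ fails at any world with one).
Conversely, any frame satisfying ∀x ∀y ¬Rxy validates the schema.
Frame condition: ∀x ∀y ¬Rxy.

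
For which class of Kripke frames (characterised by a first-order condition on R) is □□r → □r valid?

density

Suppose □□r→□r is valid. Take Rxy and set V(r)={w : xR²w}. Then □□r at x, so □r at x, so r at y, i.e. ∃z(Rxz∧Rzy).
Conversely, any frame satisfying ∀x ∀y (Rxy → ∃z (Rxz ∧ Rzy)) validates the schema.
Frame condition: ∀x ∀y (Rxy → ∃z (Rxz ∧ Rzy)).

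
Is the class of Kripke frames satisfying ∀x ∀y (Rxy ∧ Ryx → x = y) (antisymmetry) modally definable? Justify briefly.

No — not modally definable

If a class were modally definable it would be closed under surjective bounded morphisms (Goldblatt–Thomason).
The 8-cycle (worlds a,b,c,d,e,f,g,h with a→b→c→d→e→f→g→h→a) is antisymmetric. Sending even-indexed worlds to s and odd-indexed worlds to t is a surjective bounded morphism onto the two-world frame with s↔t, which is not antisymmetric.
So no modal formula (or set of formulas) defines exactly the antisymmetric frames.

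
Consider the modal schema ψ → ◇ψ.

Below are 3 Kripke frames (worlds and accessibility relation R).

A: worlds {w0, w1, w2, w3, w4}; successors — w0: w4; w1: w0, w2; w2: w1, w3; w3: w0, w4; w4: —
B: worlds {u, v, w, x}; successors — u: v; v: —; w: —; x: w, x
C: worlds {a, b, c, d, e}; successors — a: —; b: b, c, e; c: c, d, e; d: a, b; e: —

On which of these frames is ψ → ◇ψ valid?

none

Frame correspondent (Sahlqvist): ∀x Rxx — i.e. reflexivity.
A: fails — world w0 does not see itself.
B: fails — world u does not see itself.
C: fails — world a does not see itself.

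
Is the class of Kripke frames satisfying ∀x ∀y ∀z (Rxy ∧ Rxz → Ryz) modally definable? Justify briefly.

Yes, by ◇r → □◇r

The condition is the Euclidean property. A defining modal formula is ◇r → □◇r.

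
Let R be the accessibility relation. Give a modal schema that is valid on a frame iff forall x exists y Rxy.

□p → ◇p

A defining formula is □p → ◇p (the D axiom).
Suppose □p→◇p is valid. At any x set V(p)=W. Then □p at x, so ◇p at x, so x has a successor.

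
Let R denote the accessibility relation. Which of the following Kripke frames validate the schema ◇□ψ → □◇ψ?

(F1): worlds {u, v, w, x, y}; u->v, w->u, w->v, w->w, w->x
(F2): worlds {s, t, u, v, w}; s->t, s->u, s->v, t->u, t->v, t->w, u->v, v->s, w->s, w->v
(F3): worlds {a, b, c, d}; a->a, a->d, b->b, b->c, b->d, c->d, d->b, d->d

(F3)

The schema corresponds to convergence: ∀x ∀y ∀z (Rxy ∧ Rxz → ∃w (Ryw ∧ Rzw)).
(F1): fails — Ruv and Ruv but v and v have no common successor.
(F2): fails — Rsv and Rsu but v and u have no common successor.
(F3): satisfies the condition.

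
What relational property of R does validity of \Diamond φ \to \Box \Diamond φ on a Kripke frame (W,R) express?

Suppose ◇φ→□◇φ is valid. Take Rxy, Rxz and set V(φ)={y}. Then ◇φ at x, so □◇φ at x, so ◇φ at z, so some w with Rzw has φ; w=y, i.e. Rzy. By symmetry of the argument, Ryz.

the Euclidean property: \forall x \forall y \forall z (Rxy \wedge Rxz \to Ryz)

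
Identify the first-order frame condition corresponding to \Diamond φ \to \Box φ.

Suppose ◇φ→□φ is valid. Take Rxy, Rxz and set V(φ)={y}. Then ◇φ at x, so □φ at x, so φ at z, i.e. z=y.
The converse is a direct semantic check.
Frame condition: \forall x \forall y \forall z (Rxy \wedge Rxz \to y = z).

partial functionality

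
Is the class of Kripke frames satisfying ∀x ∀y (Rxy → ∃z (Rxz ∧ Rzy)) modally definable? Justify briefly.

The condition is density. A defining modal formula is □□p → □p.
Suppose □□p→□p is valid. Take Rxy and set V(p)={w : xR²w}. Then □□p at x, so □p at x, so p at y, i.e. ∃z(Rxz∧Rzy).

Definable; □□p → □p defines it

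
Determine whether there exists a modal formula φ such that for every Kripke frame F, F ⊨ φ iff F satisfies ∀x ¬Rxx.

No — not modally definable

Modal frame validity is preserved under surjective bounded morphisms.
The 5-cycle (worlds w0,w1,w2,w3,w4 with w0→w1→w2→w3→w4→w0) is irreflexive, and the map sending every world to a single reflexive point • is a surjective bounded morphism (forth: every edge maps to (•,•); back: every world has a successor). So any modal formula valid on the 5-cycle is also valid on the reflexive point, which is not irreflexive.
So the class is not modally definable.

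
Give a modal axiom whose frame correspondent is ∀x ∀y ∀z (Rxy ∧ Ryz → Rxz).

A defining formula is □ψ → □□ψ (the 4 axiom).
Suppose □ψ→□□ψ is valid. Take Rxy, Ryz and set V(ψ)={w : Rxw}. Then □ψ at x, so □□ψ at x, so □ψ at y, so ψ at z, i.e. Rxz.

□ψ → □□ψ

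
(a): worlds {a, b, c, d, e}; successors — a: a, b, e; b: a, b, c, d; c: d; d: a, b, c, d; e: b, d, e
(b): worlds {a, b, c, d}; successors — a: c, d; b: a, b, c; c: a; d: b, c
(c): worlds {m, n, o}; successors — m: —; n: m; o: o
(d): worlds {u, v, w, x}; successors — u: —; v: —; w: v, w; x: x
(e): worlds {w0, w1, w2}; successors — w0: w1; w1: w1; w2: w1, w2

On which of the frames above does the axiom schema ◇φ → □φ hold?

Frame correspondent (Sahlqvist): ∀x ∀y ∀z (Rxy ∧ Rxz → y = z) — i.e. partial functionality.
(a): fails — a sees both a and b.
(b): fails — a sees both c and d.
(c): ✓.
(d): fails — w sees both v and w.
(e): fails — w2 sees both w1 and w2.
Valid on: (c).

(c)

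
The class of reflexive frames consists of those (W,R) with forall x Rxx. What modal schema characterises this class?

The condition is reflexivity. The T schema □q → q defines it.
Suppose □q→q is valid. At any x set V(q)={w : Rxw}. Then □q holds at x, so q holds at x, i.e. Rxx.

□q → q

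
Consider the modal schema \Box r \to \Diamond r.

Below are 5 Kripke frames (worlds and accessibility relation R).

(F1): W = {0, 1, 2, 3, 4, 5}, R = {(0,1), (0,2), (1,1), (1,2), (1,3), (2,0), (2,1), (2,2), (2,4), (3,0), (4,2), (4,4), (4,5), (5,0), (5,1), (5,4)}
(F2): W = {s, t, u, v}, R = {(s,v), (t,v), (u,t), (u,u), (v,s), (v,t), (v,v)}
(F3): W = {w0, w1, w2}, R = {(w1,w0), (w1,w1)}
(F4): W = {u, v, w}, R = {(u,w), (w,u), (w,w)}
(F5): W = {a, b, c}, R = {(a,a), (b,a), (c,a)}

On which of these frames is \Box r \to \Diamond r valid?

(F1), (F2), (F5)

This is the axiom for seriality; its first-order frame correspondent is \forall x \exists y Rxy.
(F1): holds.
(F2): holds.
(F3): fails — world w0 has no successor.
(F4): fails — world v has no successor.
(F5): holds.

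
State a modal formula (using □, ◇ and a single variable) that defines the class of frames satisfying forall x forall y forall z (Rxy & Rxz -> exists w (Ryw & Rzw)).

◇□s → □◇s

This is convergence; the standard corresponding axiom is .2: ◇□s → □◇s.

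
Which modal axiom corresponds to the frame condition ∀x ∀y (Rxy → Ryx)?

This is symmetry; the standard corresponding axiom is B: q → □◇q.

q → □◇q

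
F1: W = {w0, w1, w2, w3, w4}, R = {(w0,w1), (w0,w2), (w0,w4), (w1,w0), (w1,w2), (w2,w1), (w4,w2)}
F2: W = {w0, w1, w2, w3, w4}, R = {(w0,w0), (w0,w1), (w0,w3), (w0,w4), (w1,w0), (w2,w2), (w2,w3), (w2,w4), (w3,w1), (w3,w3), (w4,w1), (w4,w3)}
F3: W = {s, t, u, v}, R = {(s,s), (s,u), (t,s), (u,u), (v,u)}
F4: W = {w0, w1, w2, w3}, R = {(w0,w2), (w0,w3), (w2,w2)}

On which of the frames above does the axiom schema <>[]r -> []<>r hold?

F3

The schema corresponds to convergence: forall x forall y forall z (Rxy & Rxz -> exists w (Ryw & Rzw)).
F1: fails — Rw0w4 and Rw0w2 but w4 and w2 have no common successor.
F2: fails — Rw0w4 and Rw0w1 but w4 and w1 have no common successor.
F3: satisfies the condition.
F4: fails — Rw0w2 and Rw0w3 but w2 and w3 have no common successor.
Valid on: F3.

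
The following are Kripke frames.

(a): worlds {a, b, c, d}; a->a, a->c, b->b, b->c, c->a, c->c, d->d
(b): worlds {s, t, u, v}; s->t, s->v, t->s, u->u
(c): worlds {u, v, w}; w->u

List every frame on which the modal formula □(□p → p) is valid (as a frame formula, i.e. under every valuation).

(a)

The schema corresponds to shift-reflexivity: ∀x ∀y (Rxy → Ryy).
(a): condition met.
(b): fails — Rsv but not Rvv.
(c): fails — Rwu but not Ruu.
Valid on: (a).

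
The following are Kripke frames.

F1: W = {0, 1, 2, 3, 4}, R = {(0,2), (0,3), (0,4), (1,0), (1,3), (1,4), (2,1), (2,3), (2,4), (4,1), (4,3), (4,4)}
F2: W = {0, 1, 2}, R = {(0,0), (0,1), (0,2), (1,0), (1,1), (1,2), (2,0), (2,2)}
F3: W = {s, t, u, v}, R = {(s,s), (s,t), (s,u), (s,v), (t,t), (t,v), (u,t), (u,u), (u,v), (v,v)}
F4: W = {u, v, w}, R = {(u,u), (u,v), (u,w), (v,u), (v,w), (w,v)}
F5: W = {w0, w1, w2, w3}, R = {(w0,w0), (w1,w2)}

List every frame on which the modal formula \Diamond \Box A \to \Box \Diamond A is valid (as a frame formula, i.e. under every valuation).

Frame correspondent (Sahlqvist): \forall x \forall y \forall z (Rxy \wedge Rxz \to \exists w (Ryw \wedge Rzw)) — i.e. convergence.
F1: fails — R02 and R03 but 2 and 3 have no common successor.
F2: ✓.
F3: ✓.
F4: fails — Ruv and Ruw but v and w have no common successor.
F5: fails — Rw1w2 and Rw1w2 but w2 and w2 have no common successor.
Valid on: F2, F3.

F2, F3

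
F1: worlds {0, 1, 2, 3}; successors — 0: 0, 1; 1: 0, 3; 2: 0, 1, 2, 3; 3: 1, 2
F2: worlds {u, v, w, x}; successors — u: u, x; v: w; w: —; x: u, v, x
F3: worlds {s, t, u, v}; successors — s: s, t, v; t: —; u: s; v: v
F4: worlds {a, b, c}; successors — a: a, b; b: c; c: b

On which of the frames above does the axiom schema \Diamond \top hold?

This is the axiom for seriality; its first-order frame correspondent is \forall x \exists y Rxy.
F1: condition met.
F2: fails — world w has no successor.
F3: fails — world t has no successor.
F4: condition met.

F1, F4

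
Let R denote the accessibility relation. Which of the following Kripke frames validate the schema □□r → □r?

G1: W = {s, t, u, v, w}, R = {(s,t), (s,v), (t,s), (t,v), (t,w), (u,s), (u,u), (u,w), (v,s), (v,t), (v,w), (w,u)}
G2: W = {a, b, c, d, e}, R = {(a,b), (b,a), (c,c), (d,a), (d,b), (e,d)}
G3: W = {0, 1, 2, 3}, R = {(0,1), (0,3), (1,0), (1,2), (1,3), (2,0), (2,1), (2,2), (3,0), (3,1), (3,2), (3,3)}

G1, G3

Frame correspondent (Sahlqvist): ∀x ∀y (Rxy → ∃z (Rxz ∧ Rzy)) — i.e. density.
G1: ✓.
G2: fails — Rab but no z with Raz and Rzb.
G3: ✓.
Valid on: G1, G3.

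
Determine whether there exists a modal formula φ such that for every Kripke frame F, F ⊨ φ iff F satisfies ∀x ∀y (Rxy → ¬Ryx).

Any modally definable frame class is closed under surjective bounded morphisms.
The 5-cycle (worlds 0,1,2,3,4 with 0→1→2→3→4→0) is asymmetric. Mapping every world to a single reflexive point • is a surjective bounded morphism, and the reflexive point is not asymmetric (R•• but asymmetry requires ¬R••).
So the class is not modally definable.

No — not modally definable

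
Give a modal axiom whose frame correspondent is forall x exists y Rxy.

□p → ◇p

The condition is seriality. The D schema □p → ◇p defines it.
Suppose □p→◇p is valid. At any x set V(p)=W. Then □p at x, so ◇p at x, so x has a successor.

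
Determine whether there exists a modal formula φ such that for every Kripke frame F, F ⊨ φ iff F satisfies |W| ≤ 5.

If a class were modally definable it would be closed under disjoint unions (Goldblatt–Thomason).
Any modal formula valid on each of 6 disjoint one-world frames is valid on their disjoint union (validity is preserved under disjoint unions). Each one-world frame has |W|=1≤5, but the union has |W|=6.
So no modal formula (or set of formulas) defines exactly the |W|≤5 frames.

No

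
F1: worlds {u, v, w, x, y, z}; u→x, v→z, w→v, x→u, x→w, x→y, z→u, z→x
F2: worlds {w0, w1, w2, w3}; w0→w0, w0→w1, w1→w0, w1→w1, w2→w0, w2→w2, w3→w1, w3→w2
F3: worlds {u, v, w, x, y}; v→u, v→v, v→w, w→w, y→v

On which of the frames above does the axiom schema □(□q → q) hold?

F2

This is the axiom for shift-reflexivity; its first-order frame correspondent is ∀x ∀y (Rxy → Ryy).
F1: fails — Rxw but not Rww.
F2: satisfies the condition.
F3: fails — Rvu but not Ruu.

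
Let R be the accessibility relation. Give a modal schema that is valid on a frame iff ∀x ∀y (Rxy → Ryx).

A defining formula is ψ → □◇ψ (the B axiom).
Suppose ψ→□◇ψ is valid. Take Rxy and set V(ψ)={x}. Then ψ at x, so □◇ψ at x, so ◇ψ at y, so some z with Ryz has ψ; z=x, i.e. Ryx.

ψ → □◇ψ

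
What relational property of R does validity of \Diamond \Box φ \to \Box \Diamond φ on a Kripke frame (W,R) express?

Suppose ◇□φ→□◇φ is valid. Take Rxy, Rxz and set V(φ)={w : Ryw}. Then □φ at y so ◇□φ at x, so □◇φ at x, so ◇φ at z, giving w with Rzw and Ryw.
Conversely, on a frame with convergence the schema holds at every world under every valuation.
So the correspondent is convergence.

convergence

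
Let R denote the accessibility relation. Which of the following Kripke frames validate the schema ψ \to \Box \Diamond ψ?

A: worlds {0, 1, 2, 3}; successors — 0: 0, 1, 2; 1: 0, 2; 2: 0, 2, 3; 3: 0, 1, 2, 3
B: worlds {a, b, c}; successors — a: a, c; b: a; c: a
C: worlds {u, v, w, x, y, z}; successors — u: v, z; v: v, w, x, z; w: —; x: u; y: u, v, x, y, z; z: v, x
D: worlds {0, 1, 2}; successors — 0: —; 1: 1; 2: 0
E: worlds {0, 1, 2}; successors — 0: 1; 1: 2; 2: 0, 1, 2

none

The schema corresponds to symmetry: \forall x \forall y (Rxy \to Ryx).
A: fails — R12 but not R21.
B: fails — Rba but not Rab.
C: fails — Ruv but not Rvu.
D: fails — R20 but not R02.
E: fails — R01 but not R10.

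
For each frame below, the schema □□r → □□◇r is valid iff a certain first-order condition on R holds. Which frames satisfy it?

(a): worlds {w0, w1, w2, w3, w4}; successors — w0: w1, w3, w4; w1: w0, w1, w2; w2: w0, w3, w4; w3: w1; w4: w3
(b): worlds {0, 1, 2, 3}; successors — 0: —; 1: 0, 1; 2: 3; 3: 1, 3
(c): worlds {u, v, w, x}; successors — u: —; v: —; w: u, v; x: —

The schema corresponds to a generalized confluence (Geach) condition: ∀x ∀z (xR²z → ∃w (xR²w ∧ zRw)).
(a): condition met.
(b): fails — 1R²0 but no w with 1R²w and 0Rw.
(c): condition met.
Valid on: (a), (c).

(a), (c)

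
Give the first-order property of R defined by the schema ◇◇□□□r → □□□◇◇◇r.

∀x ∀y ∀z ((xR²y ∧ xR³z) → ∃w (yR³w ∧ zR³w))

This is a Sahlqvist (Geach-type) schema ◇^2□^3r → □^3◇^3r.
First-order correspondent: ∀x ∀y ∀z ((xR²y ∧ xR³z) → ∃w (yR³w ∧ zR³w)).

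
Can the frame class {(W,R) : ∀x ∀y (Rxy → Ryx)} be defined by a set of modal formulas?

Yes, by p → □◇p

Yes: it is symmetry, defined by the B schema p → □◇p.
Suppose p→□◇p is valid. Take Rxy and set V(p)={x}. Then p at x, so □◇p at x, so ◇p at y, so some z with Ryz has p; z=x, i.e. Ryx.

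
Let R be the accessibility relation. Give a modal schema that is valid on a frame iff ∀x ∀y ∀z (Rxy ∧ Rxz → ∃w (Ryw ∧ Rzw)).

◇□r → □◇r

The condition is convergence. The .2 schema ◇□r → □◇r defines it.
Suppose ◇□r→□◇r is valid. Take Rxy, Rxz and set V(r)={w : Ryw}. Then □r at y so ◇□r at x, so □◇r at x, so ◇r at z, giving w with Rzw and Ryw.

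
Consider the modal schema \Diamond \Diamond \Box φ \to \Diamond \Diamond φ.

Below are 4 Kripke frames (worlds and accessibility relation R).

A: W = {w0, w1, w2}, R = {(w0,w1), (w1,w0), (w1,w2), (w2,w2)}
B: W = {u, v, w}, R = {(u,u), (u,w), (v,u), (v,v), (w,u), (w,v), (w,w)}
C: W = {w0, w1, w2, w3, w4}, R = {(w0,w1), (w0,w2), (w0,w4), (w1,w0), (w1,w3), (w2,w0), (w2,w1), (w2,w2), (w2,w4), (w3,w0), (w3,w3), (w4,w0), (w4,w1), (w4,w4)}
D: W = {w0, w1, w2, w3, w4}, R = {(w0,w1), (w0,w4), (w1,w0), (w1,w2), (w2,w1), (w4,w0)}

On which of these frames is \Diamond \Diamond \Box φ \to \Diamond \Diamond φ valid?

Frame correspondent (Sahlqvist): \forall x \forall y (x R^2 y \to \exists w (yRw \wedge x R^2 w)) — i.e. a generalized confluence (Geach) condition.
A: fails — w0R²w0 but no w with w0Rw and w0R²w.
B: holds.
C: holds.
D: fails — w0R²w0 but no w with w0Rw and w0R²w.
Valid on: B, C.

B, C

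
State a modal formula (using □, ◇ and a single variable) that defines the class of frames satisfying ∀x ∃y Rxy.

This is seriality; the standard corresponding axiom is D: □r → ◇r.
Suppose □r→◇r is valid. At any x set V(r)=W. Then □r at x, so ◇r at x, so x has a successor.

□r → ◇r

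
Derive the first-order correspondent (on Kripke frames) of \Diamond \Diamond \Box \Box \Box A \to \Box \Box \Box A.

\forall x \forall y \forall z ((x R^2 y \wedge x R^3 z) \to \exists w (y R^3 w \wedge z = w))

This is a Sahlqvist (Geach-type) schema ◇^2□^3A → □^3◇^0A.
Minimal-valuation argument: fix x; take any y with xR^2y and any z with xR^3z. Set V(A) to the set of worlds R-reachable from y in exactly 3 steps. Then □^3A holds at y, so the antecedent holds at x; validity forces ◇^0A at z, giving a w with zR^0w and yR^3w.
First-order correspondent: \forall x \forall y \forall z ((x R^2 y \wedge x R^3 z) \to \exists w (y R^3 w \wedge z = w)).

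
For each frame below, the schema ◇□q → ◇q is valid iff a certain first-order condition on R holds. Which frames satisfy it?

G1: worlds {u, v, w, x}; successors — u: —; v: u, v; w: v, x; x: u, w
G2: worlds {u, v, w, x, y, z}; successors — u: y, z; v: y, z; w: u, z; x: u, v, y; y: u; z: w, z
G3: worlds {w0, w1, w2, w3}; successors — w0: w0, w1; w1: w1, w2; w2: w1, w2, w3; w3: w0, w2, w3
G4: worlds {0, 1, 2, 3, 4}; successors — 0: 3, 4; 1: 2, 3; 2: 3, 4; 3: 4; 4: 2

The schema corresponds to a generalized confluence (Geach) condition: ∀x ∀y (xRy → ∃w (yRw ∧ xRw)).
G1: fails — vRu but no t with uRt and vRt.
G2: fails — uRy but no t with yRt and uRt.
G3: satisfies the condition.
G4: fails — 0R4 but no w with 4Rw and 0Rw.

G3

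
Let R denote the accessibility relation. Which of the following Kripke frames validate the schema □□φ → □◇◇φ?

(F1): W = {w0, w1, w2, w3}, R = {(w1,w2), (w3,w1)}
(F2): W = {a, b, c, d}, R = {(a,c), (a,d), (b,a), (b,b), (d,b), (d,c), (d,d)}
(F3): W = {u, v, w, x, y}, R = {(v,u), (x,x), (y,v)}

none

This is the axiom for a generalized confluence (Geach) condition; its first-order frame correspondent is ∀x ∀z (xRz → ∃w (xR²w ∧ zR²w)).
(F1): fails — w1Rw2 but no w with w1R²w and w2R²w.
(F2): fails — aRc but no w with aR²w and cR²w.
(F3): fails — vRu but no t with vR²t and uR²t.
Valid on no frame.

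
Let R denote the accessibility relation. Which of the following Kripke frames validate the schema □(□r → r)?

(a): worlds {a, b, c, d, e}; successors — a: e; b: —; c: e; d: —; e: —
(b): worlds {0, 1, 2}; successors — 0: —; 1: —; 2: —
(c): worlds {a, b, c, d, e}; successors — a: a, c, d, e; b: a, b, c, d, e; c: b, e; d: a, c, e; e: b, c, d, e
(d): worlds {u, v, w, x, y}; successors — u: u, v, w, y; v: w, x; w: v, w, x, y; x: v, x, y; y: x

This is the axiom for shift-reflexivity; its first-order frame correspondent is ∀x ∀y (Rxy → Ryy).
(a): fails — Rae but not Ree.
(b): satisfies the condition.
(c): fails — Rbc but not Rcc.
(d): fails — Ruv but not Rvv.

(b)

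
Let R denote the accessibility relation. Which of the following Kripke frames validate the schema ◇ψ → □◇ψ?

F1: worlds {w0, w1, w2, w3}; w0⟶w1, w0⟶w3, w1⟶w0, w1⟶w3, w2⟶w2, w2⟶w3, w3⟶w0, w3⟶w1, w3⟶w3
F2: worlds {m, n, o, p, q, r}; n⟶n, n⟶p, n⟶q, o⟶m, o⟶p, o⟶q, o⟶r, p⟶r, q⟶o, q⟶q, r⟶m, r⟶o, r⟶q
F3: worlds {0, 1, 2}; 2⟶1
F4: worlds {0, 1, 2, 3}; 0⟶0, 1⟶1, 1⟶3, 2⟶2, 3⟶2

This is the axiom for the Euclidean property; its first-order frame correspondent is ∀x ∀y ∀z (Rxy ∧ Rxz → Ryz).
F1: fails — Rw0w1 and Rw0w1 but not Rw1w1.
F2: fails — Rnq and Rnn but not Rqn.
F3: fails — R21 and R21 but not R11.
F4: fails — R13 and R11 but not R31.
Valid on no frame.

none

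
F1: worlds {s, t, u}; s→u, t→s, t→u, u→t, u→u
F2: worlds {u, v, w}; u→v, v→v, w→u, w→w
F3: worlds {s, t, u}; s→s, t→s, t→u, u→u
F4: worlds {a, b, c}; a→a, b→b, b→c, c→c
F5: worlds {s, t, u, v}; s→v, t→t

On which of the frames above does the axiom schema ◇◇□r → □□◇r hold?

This is the axiom for a generalized confluence (Geach) condition; its first-order frame correspondent is ∀x ∀y ∀z ((xR²y ∧ xR²z) → ∃w (yRw ∧ zRw)).
F1: holds.
F2: fails — wR²u, wR²w but no t with uRt and wRt.
F3: fails — tR²s, tR²u but no w with sRw and uRw.
F4: holds.
F5: holds.

F1, F4, F5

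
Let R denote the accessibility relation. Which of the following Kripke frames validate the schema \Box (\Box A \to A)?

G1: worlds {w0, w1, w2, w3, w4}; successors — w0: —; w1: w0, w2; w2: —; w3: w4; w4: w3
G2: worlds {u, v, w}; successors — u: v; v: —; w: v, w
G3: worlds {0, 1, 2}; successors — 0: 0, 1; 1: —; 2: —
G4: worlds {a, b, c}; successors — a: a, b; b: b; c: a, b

This is the axiom for shift-reflexivity; its first-order frame correspondent is \forall x \forall y (Rxy \to Ryy).
G1: fails — Rw1w2 but not Rw2w2.
G2: fails — Ruv but not Rvv.
G3: fails — R01 but not R11.
G4: holds.

G4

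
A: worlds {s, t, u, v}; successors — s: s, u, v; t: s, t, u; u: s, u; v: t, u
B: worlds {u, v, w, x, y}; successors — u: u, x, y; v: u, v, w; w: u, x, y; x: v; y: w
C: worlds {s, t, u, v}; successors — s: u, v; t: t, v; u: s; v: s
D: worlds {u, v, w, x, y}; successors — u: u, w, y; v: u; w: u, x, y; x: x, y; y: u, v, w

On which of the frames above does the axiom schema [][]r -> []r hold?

A

Frame correspondent (Sahlqvist): forall x forall y (Rxy -> exists z (Rxz & Rzy)) — i.e. density.
A: satisfies the condition.
B: fails — Ryw but no z with Ryz and Rzw.
C: fails — Rus but no z with Ruz and Rzs.
D: fails — Ryv but no z with Ryz and Rzv.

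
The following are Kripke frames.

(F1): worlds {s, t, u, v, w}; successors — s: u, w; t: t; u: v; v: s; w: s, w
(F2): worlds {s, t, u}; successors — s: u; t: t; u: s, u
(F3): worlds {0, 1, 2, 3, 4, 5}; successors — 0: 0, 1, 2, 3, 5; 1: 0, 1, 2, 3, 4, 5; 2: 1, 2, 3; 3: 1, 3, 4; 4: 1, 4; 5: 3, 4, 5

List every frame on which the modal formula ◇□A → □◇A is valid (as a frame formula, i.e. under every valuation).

(F2), (F3)

The schema corresponds to convergence: ∀x ∀y ∀z (Rxy ∧ Rxz → ∃w (Ryw ∧ Rzw)).
(F1): fails — Rsw and Rsu but w and u have no common successor.
(F2): satisfies the condition.
(F3): satisfies the condition.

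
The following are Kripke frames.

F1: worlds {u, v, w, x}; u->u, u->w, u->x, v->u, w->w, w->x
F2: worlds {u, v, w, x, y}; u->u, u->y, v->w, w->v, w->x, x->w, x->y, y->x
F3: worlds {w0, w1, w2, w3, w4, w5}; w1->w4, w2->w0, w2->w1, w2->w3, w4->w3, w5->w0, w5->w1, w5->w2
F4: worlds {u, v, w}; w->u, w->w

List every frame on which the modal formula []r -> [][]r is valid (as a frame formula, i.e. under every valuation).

The schema corresponds to transitivity: forall x forall y forall z (Rxy & Ryz -> Rxz).
F1: fails — Rvu and Ruw but not Rvw.
F2: fails — Rxw and Rwx but not Rxx.
F3: fails — Rw5w2 and Rw2w3 but not Rw5w3.
F4: holds.

F4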